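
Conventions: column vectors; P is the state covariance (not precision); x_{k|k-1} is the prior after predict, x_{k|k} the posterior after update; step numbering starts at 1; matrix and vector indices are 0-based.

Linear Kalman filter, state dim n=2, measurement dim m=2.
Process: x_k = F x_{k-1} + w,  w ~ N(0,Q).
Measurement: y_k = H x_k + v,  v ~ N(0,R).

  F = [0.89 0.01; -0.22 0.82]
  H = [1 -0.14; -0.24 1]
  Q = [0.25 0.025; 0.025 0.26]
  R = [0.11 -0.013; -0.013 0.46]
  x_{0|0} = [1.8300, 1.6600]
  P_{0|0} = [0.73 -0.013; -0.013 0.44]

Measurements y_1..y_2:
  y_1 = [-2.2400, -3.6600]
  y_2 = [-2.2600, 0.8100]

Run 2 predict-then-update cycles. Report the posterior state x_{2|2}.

x_post = [-2.1314, -0.2546]

step 1: x^-=[1.6453, 0.9586]  P^-=[0.8280 -0.1238; -0.1238 0.5959]  S=[0.9844 -0.4231; -0.4231 1.1630]  K=[0.8767 0.0416; 0.0245 0.5468]  nu=[-3.7511, -4.2237]  x^+=[-1.8190, -1.4432]  P^+=[0.1003 0.0318; 0.0318 0.2589]
step 2: x^-=[-1.6333, -0.7832]  P^-=[0.3301 0.0306; 0.0306 0.4274]  S=[0.4399 -0.1204; -0.1204 0.8917]  K=[0.7536 0.0473; 0.0649 0.4798]  nu=[-0.7363, 1.2012]  x^+=[-2.1314, -0.2546]  P^+=[0.0869 0.0328; 0.0328 0.2278]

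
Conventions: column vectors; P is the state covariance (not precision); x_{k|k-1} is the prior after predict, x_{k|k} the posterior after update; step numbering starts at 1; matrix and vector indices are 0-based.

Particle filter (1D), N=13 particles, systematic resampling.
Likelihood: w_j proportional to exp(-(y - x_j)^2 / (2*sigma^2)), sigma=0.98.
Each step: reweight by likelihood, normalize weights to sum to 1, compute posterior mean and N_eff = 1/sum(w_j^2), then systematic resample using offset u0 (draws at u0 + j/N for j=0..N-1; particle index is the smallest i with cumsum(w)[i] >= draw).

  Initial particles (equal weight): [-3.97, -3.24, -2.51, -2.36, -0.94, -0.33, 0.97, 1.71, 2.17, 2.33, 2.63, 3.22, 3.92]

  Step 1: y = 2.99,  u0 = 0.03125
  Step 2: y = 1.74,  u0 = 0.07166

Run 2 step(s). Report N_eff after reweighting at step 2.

step 1: w=[0.0000, 0.0000, 0.0000, 0.0000, 0.0001, 0.0007, 0.0260, 0.0927, 0.1533, 0.1734, 0.2034, 0.2117, 0.1387]  mean=2.6805  Neff=5.9430  idx=[7, 7, 8, 8, 9, 9, 10, 10, 10, 11, 11, 12, 12]
step 2: w=[0.1207, 0.1207, 0.1097, 0.1097, 0.1008, 0.1008, 0.0800, 0.0800, 0.0800, 0.0386, 0.0386, 0.0102, 0.0102]  mean=2.3183  Neff=10.4248  idx=[0, 1, 1, 2, 3, 3, 4, 5, 6, 7, 8, 9, 12]

N_eff = 10.4248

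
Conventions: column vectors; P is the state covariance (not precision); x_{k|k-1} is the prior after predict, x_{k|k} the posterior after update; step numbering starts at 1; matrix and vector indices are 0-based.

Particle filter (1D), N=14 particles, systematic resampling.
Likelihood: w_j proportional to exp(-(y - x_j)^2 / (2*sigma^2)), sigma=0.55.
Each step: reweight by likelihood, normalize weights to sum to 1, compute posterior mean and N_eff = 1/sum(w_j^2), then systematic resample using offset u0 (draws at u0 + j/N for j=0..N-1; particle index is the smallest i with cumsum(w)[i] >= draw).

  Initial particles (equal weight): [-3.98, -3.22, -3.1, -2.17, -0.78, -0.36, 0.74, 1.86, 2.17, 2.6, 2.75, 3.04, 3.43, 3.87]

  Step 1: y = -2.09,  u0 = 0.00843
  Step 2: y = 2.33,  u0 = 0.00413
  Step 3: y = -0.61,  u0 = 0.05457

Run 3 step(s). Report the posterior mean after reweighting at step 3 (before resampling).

post_mean = -2.1700

step 1: w=[0.0020, 0.0888, 0.1358, 0.7252, 0.0430, 0.0052, 0.0000, 0.0000, 0.0000, 0.0000, 0.0000, 0.0000, 0.0000, 0.0000]  mean=-2.3240  Neff=1.8045  idx=[1, 1, 2, 2, 3, 3, 3, 3, 3, 3, 3, 3, 3, 3]
step 2: w=[0.0000, 0.0000, 0.0000, 0.0000, 0.1000, 0.1000, 0.1000, 0.1000, 0.1000, 0.1000, 0.1000, 0.1000, 0.1000, 0.1000]  mean=-2.1700  Neff=10.0000  idx=[4, 4, 5, 6, 6, 7, 8, 9, 9, 10, 11, 11, 12, 13]
step 3: w=[0.0714, 0.0714, 0.0714, 0.0714, 0.0714, 0.0714, 0.0714, 0.0714, 0.0714, 0.0714, 0.0714, 0.0714, 0.0714, 0.0714]  mean=-2.1700  Neff=14.0000  idx=[0, 1, 2, 3, 4, 5, 6, 7, 8, 9, 10, 11, 12, 13]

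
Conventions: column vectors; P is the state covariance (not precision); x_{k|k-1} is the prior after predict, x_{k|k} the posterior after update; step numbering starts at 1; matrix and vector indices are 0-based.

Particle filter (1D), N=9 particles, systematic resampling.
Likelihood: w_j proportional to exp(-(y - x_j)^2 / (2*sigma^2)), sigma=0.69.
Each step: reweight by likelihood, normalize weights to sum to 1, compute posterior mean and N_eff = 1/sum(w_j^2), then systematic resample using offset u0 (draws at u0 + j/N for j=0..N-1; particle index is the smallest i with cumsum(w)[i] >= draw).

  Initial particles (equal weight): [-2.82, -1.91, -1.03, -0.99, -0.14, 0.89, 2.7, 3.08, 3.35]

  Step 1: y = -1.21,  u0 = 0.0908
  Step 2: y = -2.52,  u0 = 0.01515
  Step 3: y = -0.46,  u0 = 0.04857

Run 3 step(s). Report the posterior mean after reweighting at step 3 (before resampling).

post_mean = -1.3209

step 1: w=[0.0227, 0.2068, 0.3344, 0.3288, 0.1039, 0.0034, 0.0000, 0.0000, 0.0000]  mean=-1.1405  Neff=3.6496  idx=[1, 1, 2, 2, 2, 3, 3, 3, 4]
step 2: w=[0.3554, 0.3554, 0.0510, 0.0510, 0.0510, 0.0449, 0.0449, 0.0449, 0.0014]  mean=-1.6488  Neff=3.7534  idx=[0, 0, 0, 0, 1, 1, 1, 3, 5]
step 3: w=[0.0494, 0.0494, 0.0494, 0.0494, 0.0494, 0.0494, 0.0494, 0.3195, 0.3346]  mean=-1.3209  Neff=4.3258  idx=[0, 3, 5, 7, 7, 7, 8, 8, 8]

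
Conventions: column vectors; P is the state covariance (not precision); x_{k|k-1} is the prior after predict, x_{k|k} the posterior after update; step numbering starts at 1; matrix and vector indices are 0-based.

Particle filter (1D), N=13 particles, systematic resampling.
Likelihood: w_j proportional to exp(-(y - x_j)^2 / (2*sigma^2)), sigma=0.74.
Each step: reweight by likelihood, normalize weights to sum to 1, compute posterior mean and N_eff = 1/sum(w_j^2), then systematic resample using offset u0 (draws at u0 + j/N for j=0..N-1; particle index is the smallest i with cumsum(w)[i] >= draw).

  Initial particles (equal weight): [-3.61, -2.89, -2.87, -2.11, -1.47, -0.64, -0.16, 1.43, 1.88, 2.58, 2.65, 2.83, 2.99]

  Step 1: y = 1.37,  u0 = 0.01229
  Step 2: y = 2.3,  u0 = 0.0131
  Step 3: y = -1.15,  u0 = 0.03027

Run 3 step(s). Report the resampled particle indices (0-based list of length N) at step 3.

resampled_idx = [0, 0, 0, 1, 1, 1, 2, 2, 2, 3, 3, 3, 6]

step 1: w=[0.0000, 0.0000, 0.0000, 0.0000, 0.0002, 0.0094, 0.0445, 0.3762, 0.2976, 0.0991, 0.0846, 0.0539, 0.0344]  mean=1.8191  Neff=3.9487  idx=[6, 7, 7, 7, 7, 7, 8, 8, 8, 8, 9, 10, 11]
step 2: w=[0.0005, 0.0589, 0.0589, 0.0589, 0.0589, 0.0589, 0.1000, 0.1000, 0.1000, 0.1000, 0.1094, 0.1050, 0.0909]  mean=1.9904  Neff=11.2909  idx=[1, 2, 3, 5, 6, 7, 7, 8, 9, 10, 10, 11, 12]
step 3: w=[0.2221, 0.2221, 0.2221, 0.2221, 0.0222, 0.0222, 0.0222, 0.0222, 0.0222, 0.0003, 0.0003, 0.0002, 0.0001]  mean=1.4808  Neff=5.0058  idx=[0, 0, 0, 1, 1, 1, 2, 2, 2, 3, 3, 3, 6]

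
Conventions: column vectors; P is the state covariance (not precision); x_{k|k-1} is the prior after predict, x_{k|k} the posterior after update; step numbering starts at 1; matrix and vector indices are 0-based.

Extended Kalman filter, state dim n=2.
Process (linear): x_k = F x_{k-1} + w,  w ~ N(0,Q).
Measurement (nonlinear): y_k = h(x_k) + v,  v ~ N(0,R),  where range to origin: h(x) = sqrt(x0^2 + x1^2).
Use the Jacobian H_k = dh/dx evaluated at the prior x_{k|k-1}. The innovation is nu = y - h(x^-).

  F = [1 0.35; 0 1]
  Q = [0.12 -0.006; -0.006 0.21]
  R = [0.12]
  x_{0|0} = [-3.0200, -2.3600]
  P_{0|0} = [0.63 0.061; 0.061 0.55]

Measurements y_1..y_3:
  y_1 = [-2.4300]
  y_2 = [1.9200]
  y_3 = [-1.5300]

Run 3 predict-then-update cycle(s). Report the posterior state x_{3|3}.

x_post = [0.2880, -1.3025]

step 1: x^-=[-3.8460, -2.3600]  P^-=[0.8601 0.2475; 0.2475 0.7600]  H_jac=[-0.8523 -0.5230]  S=[1.1734]  K=[-0.7351; -0.5185]  nu=[-6.9424]  x^+=[1.2572, 1.2399]  P^+=[0.2261 -0.1997; -0.1997 0.4445]
step 2: x^-=[1.6911, 1.2399]  P^-=[0.2607 -0.0502; -0.0502 0.6545]  H_jac=[0.8065 0.5913]  S=[0.4705]  K=[0.3838; 0.7365]  nu=[-0.1770]  x^+=[1.6232, 1.1096]  P^+=[0.1914 -0.1832; -0.1832 0.3993]
step 3: x^-=[2.0116, 1.1096]  P^-=[0.2321 -0.0494; -0.0494 0.6093]  H_jac=[0.8756 0.4830]  S=[0.3983]  K=[0.4503; 0.6302]  nu=[-3.8273]  x^+=[0.2880, -1.3025]  P^+=[0.1513 -0.1624; -0.1624 0.4511]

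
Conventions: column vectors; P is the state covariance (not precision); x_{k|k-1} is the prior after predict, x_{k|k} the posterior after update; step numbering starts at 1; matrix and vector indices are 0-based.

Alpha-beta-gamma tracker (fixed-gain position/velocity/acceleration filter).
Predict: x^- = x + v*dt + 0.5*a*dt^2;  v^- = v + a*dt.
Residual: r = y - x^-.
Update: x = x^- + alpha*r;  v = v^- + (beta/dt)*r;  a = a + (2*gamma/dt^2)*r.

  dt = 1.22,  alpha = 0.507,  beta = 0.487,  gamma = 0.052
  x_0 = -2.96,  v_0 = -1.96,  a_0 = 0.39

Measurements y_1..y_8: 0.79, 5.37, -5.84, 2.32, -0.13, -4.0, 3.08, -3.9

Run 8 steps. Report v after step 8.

v_post = -0.8663

step 1: x_pred=-5.0610  r=5.8510  x^+=-2.0945  v^+=0.8514  a^+=0.7988
step 2: x_pred=-0.4613  r=5.8313  x^+=2.4951  v^+=4.1537  a^+=1.2063
step 3: x_pred=8.4604  r=-14.3004  x^+=1.2101  v^+=-0.0831  a^+=0.2071
step 4: x_pred=1.2629  r=1.0571  x^+=1.7988  v^+=0.5916  a^+=0.2809
step 5: x_pred=2.7296  r=-2.8596  x^+=1.2798  v^+=-0.2072  a^+=0.0811
step 6: x_pred=1.0874  r=-5.0874  x^+=-1.4919  v^+=-2.1390  a^+=-0.2744
step 7: x_pred=-4.3057  r=7.3857  x^+=-0.5612  v^+=0.4745  a^+=0.2417
step 8: x_pred=0.1976  r=-4.0976  x^+=-1.8799  v^+=-0.8663  a^+=-0.0446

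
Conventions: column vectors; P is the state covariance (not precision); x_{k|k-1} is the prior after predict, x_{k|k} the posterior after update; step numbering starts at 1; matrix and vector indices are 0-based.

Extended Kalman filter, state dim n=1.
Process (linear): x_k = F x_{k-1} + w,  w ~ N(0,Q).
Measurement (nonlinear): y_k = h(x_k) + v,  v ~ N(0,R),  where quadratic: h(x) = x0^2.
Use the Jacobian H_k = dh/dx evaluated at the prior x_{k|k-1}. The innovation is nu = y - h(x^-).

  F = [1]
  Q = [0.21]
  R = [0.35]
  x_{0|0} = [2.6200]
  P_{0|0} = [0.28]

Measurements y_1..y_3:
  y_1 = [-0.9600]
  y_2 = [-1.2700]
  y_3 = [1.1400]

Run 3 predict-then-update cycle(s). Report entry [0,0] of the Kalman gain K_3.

K[0,0] = 0.3451

step 1: x^-=[2.6200]  P^-=[0.4900]  H_jac=[5.2400]  S=[13.8042]  K=[0.1860]  nu=[-7.8244]  x^+=[1.1647]  P^+=[0.0124]
step 2: x^-=[1.1647]  P^-=[0.2224]  H_jac=[2.3293]  S=[1.5568]  K=[0.3328]  nu=[-2.6264]  x^+=[0.2906]  P^+=[0.0500]
step 3: x^-=[0.2906]  P^-=[0.2600]  H_jac=[0.5812]  S=[0.4378]  K=[0.3451]  nu=[1.0556]  x^+=[0.6549]  P^+=[0.2078]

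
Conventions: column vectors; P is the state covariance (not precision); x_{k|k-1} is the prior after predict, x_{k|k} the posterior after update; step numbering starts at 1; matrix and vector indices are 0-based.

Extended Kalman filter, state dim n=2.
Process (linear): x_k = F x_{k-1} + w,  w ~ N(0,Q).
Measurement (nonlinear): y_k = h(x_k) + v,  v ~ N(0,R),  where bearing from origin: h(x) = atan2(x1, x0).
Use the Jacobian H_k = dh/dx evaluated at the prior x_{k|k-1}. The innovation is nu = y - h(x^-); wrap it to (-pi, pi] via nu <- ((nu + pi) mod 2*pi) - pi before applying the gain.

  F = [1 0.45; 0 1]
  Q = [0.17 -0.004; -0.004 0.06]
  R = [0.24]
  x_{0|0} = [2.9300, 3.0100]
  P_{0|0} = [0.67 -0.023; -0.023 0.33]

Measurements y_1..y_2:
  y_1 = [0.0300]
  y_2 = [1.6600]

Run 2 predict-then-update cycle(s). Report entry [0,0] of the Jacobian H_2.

H_jac[0,0] = -0.0696

step 1: x^-=[4.2845, 3.0100]  P^-=[0.8861 0.1215; 0.1215 0.3900]  H_jac=[-0.1098 0.1563]  S=[0.2560]  K=[-0.3058; 0.1859]  nu=[-0.5824]  x^+=[4.4626, 2.9017]  P^+=[0.8622 0.1361; 0.1361 0.3811]
step 2: x^-=[5.7684, 2.9017]  P^-=[1.2318 0.3036; 0.3036 0.4411]  H_jac=[-0.0696 0.1384]  S=[0.2486]  K=[-0.1759; 0.1605]  nu=[1.1939]  x^+=[5.5583, 3.0934]  P^+=[1.2241 0.3106; 0.3106 0.4347]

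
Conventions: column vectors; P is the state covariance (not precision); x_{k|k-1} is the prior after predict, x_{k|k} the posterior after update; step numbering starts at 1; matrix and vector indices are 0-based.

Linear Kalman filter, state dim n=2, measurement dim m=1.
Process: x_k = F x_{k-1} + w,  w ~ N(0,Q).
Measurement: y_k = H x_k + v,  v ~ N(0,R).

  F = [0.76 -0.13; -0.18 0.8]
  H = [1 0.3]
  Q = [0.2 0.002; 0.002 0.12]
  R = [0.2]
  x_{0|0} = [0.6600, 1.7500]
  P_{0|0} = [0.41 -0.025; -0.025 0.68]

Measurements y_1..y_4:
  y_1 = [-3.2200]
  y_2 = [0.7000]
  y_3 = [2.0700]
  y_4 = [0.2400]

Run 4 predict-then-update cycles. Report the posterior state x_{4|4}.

step 1: x^-=[0.2741, 1.2812]  P^-=[0.4532 -0.1406; -0.1406 0.5757]  S=[0.6207]  K=[0.6623; 0.0517]  nu=[-3.8785]  x^+=[-2.2945, 1.0805]  P^+=[0.1810 -0.1619; -0.1619 0.5740]
step 2: x^-=[-1.8843, 1.2774]  P^-=[0.3462 -0.1847; -0.1847 0.5399]  S=[0.4840]  K=[0.6009; -0.0469]  nu=[2.2010]  x^+=[-0.5617, 1.1742]  P^+=[0.1715 -0.1710; -0.1710 0.5388]
step 3: x^-=[-0.5796, 1.0405]  P^-=[0.3419 -0.1855; -0.1855 0.5196]  S=[0.4774]  K=[0.5997; -0.0620]  nu=[2.3374]  x^+=[0.8221, 0.8956]  P^+=[0.1703 -0.1677; -0.1677 0.5178]
step 4: x^-=[0.5084, 0.5685]  P^-=[0.3402 -0.1810; -0.1810 0.5052]  S=[0.4771]  K=[0.5993; -0.0618]  nu=[-0.4389]  x^+=[0.2453, 0.5957]  P^+=[0.1689 -0.1634; -0.1634 0.5034]

x_post = [0.2453, 0.5957]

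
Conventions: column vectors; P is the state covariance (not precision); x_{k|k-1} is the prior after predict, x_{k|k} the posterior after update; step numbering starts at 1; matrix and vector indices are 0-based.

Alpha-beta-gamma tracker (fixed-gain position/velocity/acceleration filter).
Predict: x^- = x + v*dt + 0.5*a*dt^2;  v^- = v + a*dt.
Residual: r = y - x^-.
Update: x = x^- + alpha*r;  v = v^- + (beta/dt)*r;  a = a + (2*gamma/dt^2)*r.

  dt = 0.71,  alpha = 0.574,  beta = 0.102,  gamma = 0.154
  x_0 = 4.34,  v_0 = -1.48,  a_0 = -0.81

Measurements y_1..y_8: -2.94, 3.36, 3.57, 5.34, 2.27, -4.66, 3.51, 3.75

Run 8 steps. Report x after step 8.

x_post = 5.9510

step 1: x_pred=3.0850  r=-6.0250  x^+=-0.3733  v^+=-2.9207  a^+=-4.4912
step 2: x_pred=-3.5790  r=6.9390  x^+=0.4040  v^+=-5.1126  a^+=-0.2516
step 3: x_pred=-3.2894  r=6.8594  x^+=0.6479  v^+=-4.3058  a^+=3.9394
step 4: x_pred=-1.4162  r=6.7562  x^+=2.4618  v^+=-0.5381  a^+=8.0674
step 5: x_pred=4.1132  r=-1.8432  x^+=3.0552  v^+=4.9249  a^+=6.9413
step 6: x_pred=8.3014  r=-12.9614  x^+=0.8616  v^+=7.9912  a^+=-0.9780
step 7: x_pred=6.2888  r=-2.7788  x^+=4.6938  v^+=6.8976  a^+=-2.6758
step 8: x_pred=8.9166  r=-5.1666  x^+=5.9510  v^+=4.2555  a^+=-5.8326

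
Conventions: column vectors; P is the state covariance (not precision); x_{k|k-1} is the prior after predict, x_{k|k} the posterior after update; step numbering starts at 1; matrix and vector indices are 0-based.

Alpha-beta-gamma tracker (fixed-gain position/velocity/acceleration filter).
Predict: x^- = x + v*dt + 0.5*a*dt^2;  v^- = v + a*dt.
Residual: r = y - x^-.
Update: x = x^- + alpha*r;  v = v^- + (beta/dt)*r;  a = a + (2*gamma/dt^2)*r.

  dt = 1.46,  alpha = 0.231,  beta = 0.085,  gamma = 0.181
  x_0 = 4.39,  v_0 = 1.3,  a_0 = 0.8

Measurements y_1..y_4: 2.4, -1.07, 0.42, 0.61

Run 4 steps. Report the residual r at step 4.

step 1: x_pred=7.1406  r=-4.7406  x^+=6.0456  v^+=2.1920  a^+=-0.0051
step 2: x_pred=9.2405  r=-10.3105  x^+=6.8587  v^+=1.5843  a^+=-1.7561
step 3: x_pred=7.3002  r=-6.8802  x^+=5.7109  v^+=-1.3801  a^+=-2.9245
step 4: x_pred=0.5790  r=0.0310  x^+=0.5862  v^+=-5.6481  a^+=-2.9192

resid = 0.0310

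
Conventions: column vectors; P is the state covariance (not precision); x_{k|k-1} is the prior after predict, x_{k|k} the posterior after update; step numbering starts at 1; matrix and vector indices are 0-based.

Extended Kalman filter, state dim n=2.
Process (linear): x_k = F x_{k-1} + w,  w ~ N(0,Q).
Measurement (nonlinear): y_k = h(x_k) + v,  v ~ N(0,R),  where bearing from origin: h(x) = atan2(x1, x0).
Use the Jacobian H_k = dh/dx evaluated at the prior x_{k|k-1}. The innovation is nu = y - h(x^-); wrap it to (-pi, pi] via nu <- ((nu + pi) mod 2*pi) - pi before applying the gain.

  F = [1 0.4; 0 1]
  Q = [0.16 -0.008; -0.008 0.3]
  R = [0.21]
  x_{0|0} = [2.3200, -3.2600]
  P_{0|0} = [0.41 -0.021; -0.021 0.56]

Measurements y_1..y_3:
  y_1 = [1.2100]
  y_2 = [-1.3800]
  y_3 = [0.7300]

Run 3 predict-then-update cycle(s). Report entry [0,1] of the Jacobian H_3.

step 1: x^-=[1.0160, -3.2600]  P^-=[0.6428 0.1950; 0.1950 0.8600]  H_jac=[0.2796 0.0871]  S=[0.2763]  K=[0.7120; 0.4686]  nu=[2.4787]  x^+=[2.7808, -2.0986]  P^+=[0.5027 0.1028; 0.1028 0.7993]
step 2: x^-=[1.9414, -2.0986]  P^-=[0.8729 0.4146; 0.4146 1.0993]  H_jac=[0.2568 0.2375]  S=[0.3801]  K=[0.8486; 0.9669]  nu=[-0.5557]  x^+=[1.4698, -2.6359]  P^+=[0.5991 0.1026; 0.1026 0.7439]
step 3: x^-=[0.4155, -2.6359]  P^-=[0.9602 0.3922; 0.3922 1.0439]  H_jac=[0.3702 0.0583]  S=[0.3621]  K=[1.0449; 0.5692]  nu=[2.1445]  x^+=[2.6563, -1.4153]  P^+=[0.5649 0.1768; 0.1768 0.9266]

H_jac[0,1] = 0.0583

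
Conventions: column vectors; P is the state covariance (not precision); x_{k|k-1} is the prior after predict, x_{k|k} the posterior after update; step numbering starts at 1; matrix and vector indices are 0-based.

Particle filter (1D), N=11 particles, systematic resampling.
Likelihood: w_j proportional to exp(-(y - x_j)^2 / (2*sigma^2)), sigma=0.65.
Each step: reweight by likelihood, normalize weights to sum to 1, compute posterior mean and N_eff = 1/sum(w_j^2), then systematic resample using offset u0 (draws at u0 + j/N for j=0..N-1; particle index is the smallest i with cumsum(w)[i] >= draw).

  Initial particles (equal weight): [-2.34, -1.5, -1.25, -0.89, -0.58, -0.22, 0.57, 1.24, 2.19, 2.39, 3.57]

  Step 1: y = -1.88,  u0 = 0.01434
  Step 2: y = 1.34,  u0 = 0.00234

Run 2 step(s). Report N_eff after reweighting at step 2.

step 1: w=[0.2847, 0.3082, 0.2286, 0.1146, 0.0495, 0.0140, 0.0003, 0.0000, 0.0000, 0.0000, 0.0000]  mean=-1.5479  Neff=4.0965  idx=[0, 0, 0, 1, 1, 1, 1, 2, 2, 3, 3]
step 2: w=[0.0000, 0.0000, 0.0000, 0.0109, 0.0109, 0.0109, 0.0109, 0.0544, 0.0544, 0.4238, 0.4238]  mean=-0.9558  Neff=2.7353  idx=[3, 7, 9, 9, 9, 9, 9, 10, 10, 10, 10]

N_eff = 2.7353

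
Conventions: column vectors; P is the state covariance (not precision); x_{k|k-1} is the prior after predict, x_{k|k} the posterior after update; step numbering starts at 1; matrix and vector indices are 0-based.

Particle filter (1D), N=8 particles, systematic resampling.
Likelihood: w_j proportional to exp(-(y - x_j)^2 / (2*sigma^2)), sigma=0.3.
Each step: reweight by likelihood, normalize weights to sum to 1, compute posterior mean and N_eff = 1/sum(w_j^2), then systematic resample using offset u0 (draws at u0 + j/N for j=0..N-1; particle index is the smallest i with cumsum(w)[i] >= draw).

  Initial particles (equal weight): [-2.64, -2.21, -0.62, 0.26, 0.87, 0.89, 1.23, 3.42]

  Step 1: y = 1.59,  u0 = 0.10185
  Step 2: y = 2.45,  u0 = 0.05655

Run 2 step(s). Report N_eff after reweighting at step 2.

N_eff = 7.0105

step 1: w=[0.0000, 0.0000, 0.0000, 0.0001, 0.0922, 0.1080, 0.7997, 0.0000]  mean=1.1600  Neff=1.5159  idx=[5, 6, 6, 6, 6, 6, 6, 6]
step 2: w=[0.0007, 0.1428, 0.1428, 0.1428, 0.1428, 0.1428, 0.1428, 0.1428]  mean=1.2297  Neff=7.0105  idx=[1, 2, 3, 4, 4, 5, 6, 7]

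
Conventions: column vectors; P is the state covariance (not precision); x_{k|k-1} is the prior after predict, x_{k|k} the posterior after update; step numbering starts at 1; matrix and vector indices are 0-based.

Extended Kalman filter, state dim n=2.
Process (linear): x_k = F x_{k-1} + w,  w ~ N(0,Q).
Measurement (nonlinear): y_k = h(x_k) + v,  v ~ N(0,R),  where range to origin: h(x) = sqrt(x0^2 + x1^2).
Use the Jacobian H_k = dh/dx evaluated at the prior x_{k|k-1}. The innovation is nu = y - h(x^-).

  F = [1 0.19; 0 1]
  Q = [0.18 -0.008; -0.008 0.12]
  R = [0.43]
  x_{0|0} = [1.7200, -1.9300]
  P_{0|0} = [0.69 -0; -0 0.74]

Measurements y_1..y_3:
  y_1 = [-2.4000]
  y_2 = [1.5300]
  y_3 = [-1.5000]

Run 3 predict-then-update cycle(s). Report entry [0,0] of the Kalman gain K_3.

step 1: x^-=[1.3533, -1.9300]  P^-=[0.8967 0.1326; 0.1326 0.8600]  H_jac=[0.5741 -0.8188]  S=[1.1774]  K=[0.3450; -0.5334]  nu=[-4.7572]  x^+=[-0.2881, 0.6074]  P^+=[0.7565 0.3493; 0.3493 0.5250]
step 2: x^-=[-0.1727, 0.6074]  P^-=[1.0882 0.4410; 0.4410 0.6450]  H_jac=[-0.2734 0.9619]  S=[0.8762]  K=[0.1446; 0.5705]  nu=[0.8986]  x^+=[-0.0428, 1.1200]  P^+=[1.0699 0.3688; 0.3688 0.3599]
step 3: x^-=[0.1700, 1.1200]  P^-=[1.4030 0.4292; 0.4292 0.4799]  H_jac=[0.1501 0.9887]  S=[1.0580]  K=[0.6001; 0.5093]  nu=[-2.6328]  x^+=[-1.4098, -0.2209]  P^+=[1.0221 0.1058; 0.1058 0.2054]

K[0,0] = 0.6001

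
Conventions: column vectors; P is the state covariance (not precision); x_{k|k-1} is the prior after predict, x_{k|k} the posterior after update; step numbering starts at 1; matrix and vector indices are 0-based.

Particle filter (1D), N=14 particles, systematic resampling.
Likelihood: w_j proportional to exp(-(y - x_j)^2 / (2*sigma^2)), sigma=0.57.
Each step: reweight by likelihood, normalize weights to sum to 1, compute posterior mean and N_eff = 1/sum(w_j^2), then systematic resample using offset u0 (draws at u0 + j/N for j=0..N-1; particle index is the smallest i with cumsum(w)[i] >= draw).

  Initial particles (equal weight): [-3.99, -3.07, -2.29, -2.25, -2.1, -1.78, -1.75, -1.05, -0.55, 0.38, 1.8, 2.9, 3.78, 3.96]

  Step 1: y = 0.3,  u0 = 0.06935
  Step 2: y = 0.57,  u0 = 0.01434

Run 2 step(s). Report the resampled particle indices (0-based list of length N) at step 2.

step 1: w=[0.0000, 0.0000, 0.0000, 0.0000, 0.0001, 0.0009, 0.0011, 0.0428, 0.2326, 0.7002, 0.0222, 0.0000, 0.0000, 0.0000]  mean=0.1293  Neff=1.8289  idx=[8, 8, 8, 9, 9, 9, 9, 9, 9, 9, 9, 9, 9, 10]
step 2: w=[0.0145, 0.0145, 0.0145, 0.0947, 0.0947, 0.0947, 0.0947, 0.0947, 0.0947, 0.0947, 0.0947, 0.0947, 0.0947, 0.0098]  mean=0.3533  Neff=11.0682  idx=[0, 3, 4, 4, 5, 6, 7, 7, 8, 9, 10, 10, 11, 12]

resampled_idx = [0, 3, 4, 4, 5, 6, 7, 7, 8, 9, 10, 10, 11, 12]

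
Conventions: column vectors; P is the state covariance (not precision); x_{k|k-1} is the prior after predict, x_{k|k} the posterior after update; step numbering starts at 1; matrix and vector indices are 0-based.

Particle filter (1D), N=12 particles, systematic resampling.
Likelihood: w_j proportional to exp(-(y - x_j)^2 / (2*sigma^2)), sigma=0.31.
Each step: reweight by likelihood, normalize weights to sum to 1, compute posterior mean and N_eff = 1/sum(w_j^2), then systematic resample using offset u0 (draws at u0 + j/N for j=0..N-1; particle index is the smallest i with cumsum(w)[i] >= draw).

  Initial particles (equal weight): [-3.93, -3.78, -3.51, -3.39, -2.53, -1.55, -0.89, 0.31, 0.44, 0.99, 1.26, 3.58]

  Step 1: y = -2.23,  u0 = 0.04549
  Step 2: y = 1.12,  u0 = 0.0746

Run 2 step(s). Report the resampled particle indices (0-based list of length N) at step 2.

resampled_idx = [10, 10, 10, 10, 10, 10, 11, 11, 11, 11, 11, 11]

step 1: w=[0.0000, 0.0000, 0.0003, 0.0013, 0.8726, 0.1257, 0.0001, 0.0000, 0.0000, 0.0000, 0.0000, 0.0000]  mean=-2.4080  Neff=1.2866  idx=[4, 4, 4, 4, 4, 4, 4, 4, 4, 4, 5, 5]
step 2: w=[0.0000, 0.0000, 0.0000, 0.0000, 0.0000, 0.0000, 0.0000, 0.0000, 0.0000, 0.0000, 0.5000, 0.5000]  mean=-1.5500  Neff=2.0000  idx=[10, 10, 10, 10, 10, 10, 11, 11, 11, 11, 11, 11]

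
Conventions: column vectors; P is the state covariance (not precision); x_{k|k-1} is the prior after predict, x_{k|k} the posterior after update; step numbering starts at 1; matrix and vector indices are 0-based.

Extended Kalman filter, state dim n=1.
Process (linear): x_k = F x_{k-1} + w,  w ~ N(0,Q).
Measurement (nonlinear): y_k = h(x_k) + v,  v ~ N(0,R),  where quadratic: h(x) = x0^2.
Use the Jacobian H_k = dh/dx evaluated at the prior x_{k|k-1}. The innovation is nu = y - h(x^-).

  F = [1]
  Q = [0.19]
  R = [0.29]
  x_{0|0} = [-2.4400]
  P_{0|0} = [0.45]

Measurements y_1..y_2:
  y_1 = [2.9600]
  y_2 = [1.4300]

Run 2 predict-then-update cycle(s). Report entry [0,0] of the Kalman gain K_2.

step 1: x^-=[-2.4400]  P^-=[0.6400]  H_jac=[-4.8800]  S=[15.5312]  K=[-0.2011]  nu=[-2.9936]  x^+=[-1.8380]  P^+=[0.0120]
step 2: x^-=[-1.8380]  P^-=[0.2020]  H_jac=[-3.6760]  S=[3.0190]  K=[-0.2459]  nu=[-1.9483]  x^+=[-1.3589]  P^+=[0.0194]

K[0,0] = -0.2459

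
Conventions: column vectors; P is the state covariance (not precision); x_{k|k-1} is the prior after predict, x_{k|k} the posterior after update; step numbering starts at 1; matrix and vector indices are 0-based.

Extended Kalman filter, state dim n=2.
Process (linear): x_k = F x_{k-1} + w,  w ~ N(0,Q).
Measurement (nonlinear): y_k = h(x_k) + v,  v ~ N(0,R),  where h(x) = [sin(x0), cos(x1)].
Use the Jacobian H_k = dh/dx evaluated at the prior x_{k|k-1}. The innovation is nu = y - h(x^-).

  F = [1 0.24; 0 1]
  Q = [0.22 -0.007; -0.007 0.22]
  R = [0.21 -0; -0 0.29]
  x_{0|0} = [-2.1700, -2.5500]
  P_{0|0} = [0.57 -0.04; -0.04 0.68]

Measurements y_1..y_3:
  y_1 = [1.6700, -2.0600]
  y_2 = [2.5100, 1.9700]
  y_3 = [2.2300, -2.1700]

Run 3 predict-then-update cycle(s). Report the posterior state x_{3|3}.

x_post = [-4.3011, -3.3907]

step 1: x^-=[-2.7820, -2.5500]  P^-=[0.8100 0.1162; 0.1162 0.9000]  H_jac=[-0.9360 0.0000; 0.0000 0.5577]  S=[0.9197 -0.0607; -0.0607 0.5699]  K=[-0.8227 0.0261; -0.0606 0.8742]  nu=[2.0219, -1.2299]  x^+=[-4.4775, -3.7478]  P^+=[0.1846 0.0136; 0.0136 0.4546]
step 2: x^-=[-5.3770, -3.7478]  P^-=[0.4373 0.1157; 0.1157 0.6746]  H_jac=[0.6167 0.0000; 0.0000 -0.5698]  S=[0.3763 -0.0407; -0.0407 0.5090]  K=[0.7087 -0.0729; 0.1090 -0.7464]  nu=[1.7228, 2.7918]  x^+=[-4.3595, -5.6440]  P^+=[0.2413 0.0371; 0.0371 0.3799]
step 3: x^-=[-5.7140, -5.6440]  P^-=[0.5010 0.1213; 0.1213 0.5999]  H_jac=[0.8423 0.0000; 0.0000 -0.5966]  S=[0.5655 -0.0609; -0.0609 0.5035]  K=[0.7405 -0.0541; 0.1054 -0.6980]  nu=[1.6911, -2.9726]  x^+=[-4.3011, -3.3907]  P^+=[0.1846 0.0263; 0.0263 0.3393]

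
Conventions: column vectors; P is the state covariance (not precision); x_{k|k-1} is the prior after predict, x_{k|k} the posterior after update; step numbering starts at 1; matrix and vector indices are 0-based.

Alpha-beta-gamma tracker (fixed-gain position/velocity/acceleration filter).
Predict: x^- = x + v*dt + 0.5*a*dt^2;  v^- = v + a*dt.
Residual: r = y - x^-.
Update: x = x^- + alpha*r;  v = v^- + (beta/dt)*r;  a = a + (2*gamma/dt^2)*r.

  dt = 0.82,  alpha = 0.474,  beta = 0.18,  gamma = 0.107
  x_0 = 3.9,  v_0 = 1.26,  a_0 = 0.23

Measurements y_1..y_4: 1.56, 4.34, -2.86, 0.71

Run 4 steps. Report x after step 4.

x_post = -0.6099

step 1: x_pred=5.0105  r=-3.4505  x^+=3.3750  v^+=0.6912  a^+=-0.8682
step 2: x_pred=3.6499  r=0.6901  x^+=3.9770  v^+=0.1308  a^+=-0.6485
step 3: x_pred=3.8662  r=-6.7262  x^+=0.6780  v^+=-1.8775  a^+=-2.7892
step 4: x_pred=-1.7993  r=2.5093  x^+=-0.6099  v^+=-3.6138  a^+=-1.9906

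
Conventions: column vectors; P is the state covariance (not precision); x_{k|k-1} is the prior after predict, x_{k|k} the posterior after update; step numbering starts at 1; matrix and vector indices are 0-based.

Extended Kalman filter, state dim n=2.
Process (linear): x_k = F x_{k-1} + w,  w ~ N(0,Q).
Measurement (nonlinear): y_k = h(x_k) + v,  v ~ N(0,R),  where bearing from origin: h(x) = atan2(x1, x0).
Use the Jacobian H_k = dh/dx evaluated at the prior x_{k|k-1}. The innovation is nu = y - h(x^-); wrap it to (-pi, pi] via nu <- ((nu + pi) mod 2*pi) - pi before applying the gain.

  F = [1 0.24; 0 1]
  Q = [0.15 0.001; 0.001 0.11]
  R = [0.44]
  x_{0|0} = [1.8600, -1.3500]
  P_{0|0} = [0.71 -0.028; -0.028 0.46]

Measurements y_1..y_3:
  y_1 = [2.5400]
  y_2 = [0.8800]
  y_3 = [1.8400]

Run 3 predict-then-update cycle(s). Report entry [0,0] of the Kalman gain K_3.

K[0,0] = 0.6183

step 1: x^-=[1.5360, -1.3500]  P^-=[0.8731 0.0834; 0.0834 0.5700]  H_jac=[0.3228 0.3673]  S=[0.6277]  K=[0.4978; 0.3765]  nu=[-3.0221]  x^+=[0.0314, -2.4877]  P^+=[0.7175 -0.0342; -0.0342 0.4810]
step 2: x^-=[-0.5656, -2.4877]  P^-=[0.8788 0.0822; 0.0822 0.5910]  H_jac=[0.3822 -0.0869]  S=[0.5674]  K=[0.5794; -0.0351]  nu=[2.6744]  x^+=[0.9839, -2.5817]  P^+=[0.6883 0.0938; 0.0938 0.5903]
step 3: x^-=[0.3643, -2.5817]  P^-=[0.9173 0.2365; 0.2365 0.7003]  H_jac=[0.3798 0.0536]  S=[0.5839]  K=[0.6183; 0.2181]  nu=[-3.0126]  x^+=[-1.4984, -3.2386]  P^+=[0.6941 0.1577; 0.1577 0.6726]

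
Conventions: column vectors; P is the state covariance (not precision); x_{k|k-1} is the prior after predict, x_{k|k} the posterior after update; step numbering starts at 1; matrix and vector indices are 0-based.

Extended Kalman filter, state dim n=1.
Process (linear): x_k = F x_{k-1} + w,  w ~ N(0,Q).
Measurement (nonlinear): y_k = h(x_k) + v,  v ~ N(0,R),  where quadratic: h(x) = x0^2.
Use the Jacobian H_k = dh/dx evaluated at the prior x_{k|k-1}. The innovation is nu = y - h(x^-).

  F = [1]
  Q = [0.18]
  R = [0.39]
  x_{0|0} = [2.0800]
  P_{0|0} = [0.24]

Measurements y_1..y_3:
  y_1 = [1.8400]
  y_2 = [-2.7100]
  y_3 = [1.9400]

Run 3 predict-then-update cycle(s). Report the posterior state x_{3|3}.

step 1: x^-=[2.0800]  P^-=[0.4200]  H_jac=[4.1600]  S=[7.6584]  K=[0.2281]  nu=[-2.4864]  x^+=[1.5127]  P^+=[0.0214]
step 2: x^-=[1.5127]  P^-=[0.2014]  H_jac=[3.0255]  S=[2.2334]  K=[0.2728]  nu=[-4.9984]  x^+=[0.1491]  P^+=[0.0352]
step 3: x^-=[0.1491]  P^-=[0.2152]  H_jac=[0.2983]  S=[0.4091]  K=[0.1569]  nu=[1.9178]  x^+=[0.4500]  P^+=[0.2051]

x_post = [0.4500]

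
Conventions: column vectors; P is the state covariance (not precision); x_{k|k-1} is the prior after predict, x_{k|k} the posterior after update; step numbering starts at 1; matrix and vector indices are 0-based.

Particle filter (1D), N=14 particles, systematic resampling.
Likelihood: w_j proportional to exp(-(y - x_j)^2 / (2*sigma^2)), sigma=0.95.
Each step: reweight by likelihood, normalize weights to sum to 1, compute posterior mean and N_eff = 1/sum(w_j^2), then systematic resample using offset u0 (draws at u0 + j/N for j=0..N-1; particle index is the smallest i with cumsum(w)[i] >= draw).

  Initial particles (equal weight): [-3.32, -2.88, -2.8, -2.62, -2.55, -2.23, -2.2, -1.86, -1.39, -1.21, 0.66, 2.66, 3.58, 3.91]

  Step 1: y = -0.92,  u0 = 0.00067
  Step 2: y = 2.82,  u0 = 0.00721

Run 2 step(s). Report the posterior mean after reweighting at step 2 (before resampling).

post_mean = -1.2575

step 1: w=[0.0097, 0.0282, 0.0334, 0.0477, 0.0543, 0.0914, 0.0955, 0.1450, 0.2094, 0.2258, 0.0593, 0.0002, 0.0000, 0.0000]  mean=-1.6787  Neff=6.9397  idx=[0, 3, 4, 5, 6, 6, 7, 7, 8, 8, 9, 9, 9, 9]
step 2: w=[0.0000, 0.0001, 0.0002, 0.0012, 0.0014, 0.0014, 0.0087, 0.0087, 0.0882, 0.0882, 0.2005, 0.2005, 0.2005, 0.2005]  mean=-1.2575  Neff=5.6660  idx=[6, 8, 9, 10, 10, 10, 11, 11, 11, 12, 12, 12, 13, 13]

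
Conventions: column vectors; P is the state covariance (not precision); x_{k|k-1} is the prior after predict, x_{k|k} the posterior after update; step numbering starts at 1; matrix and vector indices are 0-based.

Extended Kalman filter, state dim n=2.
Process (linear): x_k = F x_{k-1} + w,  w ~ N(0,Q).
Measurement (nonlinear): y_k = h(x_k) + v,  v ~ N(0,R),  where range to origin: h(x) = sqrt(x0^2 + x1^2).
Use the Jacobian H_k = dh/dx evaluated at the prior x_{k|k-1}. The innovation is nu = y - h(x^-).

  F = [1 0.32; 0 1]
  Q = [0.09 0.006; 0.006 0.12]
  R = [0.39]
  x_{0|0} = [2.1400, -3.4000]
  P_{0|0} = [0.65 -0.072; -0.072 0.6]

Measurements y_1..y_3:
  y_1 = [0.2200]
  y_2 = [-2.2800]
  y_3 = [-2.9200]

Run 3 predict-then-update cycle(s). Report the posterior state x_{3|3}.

x_post = [-2.0198, -0.6242]

step 1: x^-=[1.0520, -3.4000]  P^-=[0.7554 0.1260; 0.1260 0.7200]  H_jac=[0.2956 -0.9553]  S=[1.0419]  K=[0.0988; -0.6244]  nu=[-3.3390]  x^+=[0.7222, -1.3151]  P^+=[0.7452 0.1903; 0.1903 0.3138]
step 2: x^-=[0.3014, -1.3151]  P^-=[0.9891 0.2967; 0.2967 0.4338]  H_jac=[0.2234 -0.9747]  S=[0.7223]  K=[-0.0944; -0.4936]  nu=[-3.6292]  x^+=[0.6441, 0.4764]  P^+=[0.9826 0.2630; 0.2630 0.2578]
step 3: x^-=[0.7966, 0.4764]  P^-=[1.2674 0.3515; 0.3515 0.3778]  H_jac=[0.8582 0.5132]  S=[1.7327]  K=[0.7319; 0.2860]  nu=[-3.8481]  x^+=[-2.0198, -0.6242]  P^+=[0.3393 -0.0112; -0.0112 0.2361]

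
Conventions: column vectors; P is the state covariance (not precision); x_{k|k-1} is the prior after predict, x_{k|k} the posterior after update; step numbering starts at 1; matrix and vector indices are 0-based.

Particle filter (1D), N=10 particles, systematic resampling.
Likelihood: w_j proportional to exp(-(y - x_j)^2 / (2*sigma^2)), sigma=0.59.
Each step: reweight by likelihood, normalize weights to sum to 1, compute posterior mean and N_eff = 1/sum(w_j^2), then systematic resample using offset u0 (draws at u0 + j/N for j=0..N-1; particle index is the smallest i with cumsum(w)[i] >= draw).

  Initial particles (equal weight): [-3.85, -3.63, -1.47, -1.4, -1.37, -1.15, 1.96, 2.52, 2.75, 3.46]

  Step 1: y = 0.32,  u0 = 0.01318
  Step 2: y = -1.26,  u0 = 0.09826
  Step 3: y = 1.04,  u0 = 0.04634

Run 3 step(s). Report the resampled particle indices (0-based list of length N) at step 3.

step 1: w=[0.0000, 0.0000, 0.0930, 0.1323, 0.1533, 0.4160, 0.1947, 0.0089, 0.0019, 0.0000]  mean=-0.6011  Neff=3.8363  idx=[2, 3, 3, 4, 5, 5, 5, 5, 6, 6]
step 2: w=[0.1204, 0.1247, 0.1247, 0.1260, 0.1260, 0.1260, 0.1260, 0.1260, 0.0000, 0.0000]  mean=-1.2786  Neff=7.9983  idx=[0, 1, 2, 3, 4, 4, 5, 6, 7, 7]
step 3: w=[0.0171, 0.0282, 0.0282, 0.0347, 0.1486, 0.1486, 0.1486, 0.1486, 0.1486, 0.1486]  mean=-1.1772  Neff=7.3732  idx=[2, 4, 4, 5, 6, 6, 7, 8, 8, 9]

resampled_idx = [2, 4, 4, 5, 6, 6, 7, 8, 8, 9]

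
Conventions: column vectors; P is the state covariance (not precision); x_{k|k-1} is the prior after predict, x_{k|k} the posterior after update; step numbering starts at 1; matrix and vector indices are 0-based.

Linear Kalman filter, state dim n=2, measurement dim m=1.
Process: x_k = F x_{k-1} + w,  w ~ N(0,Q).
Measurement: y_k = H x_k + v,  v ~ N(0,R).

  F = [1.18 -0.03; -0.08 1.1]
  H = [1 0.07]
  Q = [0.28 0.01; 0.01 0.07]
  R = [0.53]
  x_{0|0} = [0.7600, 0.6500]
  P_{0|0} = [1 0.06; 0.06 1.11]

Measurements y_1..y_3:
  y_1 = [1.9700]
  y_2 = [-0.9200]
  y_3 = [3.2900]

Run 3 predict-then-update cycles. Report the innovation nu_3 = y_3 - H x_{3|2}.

innov = [3.0703]

step 1: x^-=[0.8773, 0.6542]  P^-=[1.6692 -0.0430; -0.0430 1.4089]  S=[2.2000]  K=[0.7573; 0.0253]  nu=[1.0469]  x^+=[1.6701, 0.6807]  P^+=[0.4073 -0.0851; -0.0851 1.4075]
step 2: x^-=[1.9504, 0.6151]  P^-=[0.8545 -0.1856; -0.1856 1.7907]  S=[1.3673]  K=[0.6154; -0.0441]  nu=[-2.9134]  x^+=[0.1573, 0.7435]  P^+=[0.3366 -0.1485; -0.1485 1.7881]
step 3: x^-=[0.1633, 0.8053]  P^-=[0.7608 -0.2739; -0.2739 2.2618]  S=[1.2635]  K=[0.5869; -0.0915]  nu=[3.0703]  x^+=[1.9654, 0.5244]  P^+=[0.3255 -0.2061; -0.2061 2.2513]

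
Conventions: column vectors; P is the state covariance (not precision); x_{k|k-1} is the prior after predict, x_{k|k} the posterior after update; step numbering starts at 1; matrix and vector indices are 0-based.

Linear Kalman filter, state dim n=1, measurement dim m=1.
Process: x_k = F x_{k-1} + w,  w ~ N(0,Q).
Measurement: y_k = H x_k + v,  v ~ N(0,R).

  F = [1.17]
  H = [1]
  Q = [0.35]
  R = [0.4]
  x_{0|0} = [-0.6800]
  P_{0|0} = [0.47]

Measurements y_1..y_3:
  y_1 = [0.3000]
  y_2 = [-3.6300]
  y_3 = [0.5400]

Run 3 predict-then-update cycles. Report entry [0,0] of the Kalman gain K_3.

step 1: x^-=[-0.7956]  P^-=[0.9934]  S=[1.3934]  K=[0.7129]  nu=[1.0956]  x^+=[-0.0145]  P^+=[0.2852]
step 2: x^-=[-0.0170]  P^-=[0.7404]  S=[1.1404]  K=[0.6492]  nu=[-3.6130]  x^+=[-2.3627]  P^+=[0.2597]
step 3: x^-=[-2.7643]  P^-=[0.7055]  S=[1.1055]  K=[0.6382]  nu=[3.3043]  x^+=[-0.6556]  P^+=[0.2553]

K[0,0] = 0.6382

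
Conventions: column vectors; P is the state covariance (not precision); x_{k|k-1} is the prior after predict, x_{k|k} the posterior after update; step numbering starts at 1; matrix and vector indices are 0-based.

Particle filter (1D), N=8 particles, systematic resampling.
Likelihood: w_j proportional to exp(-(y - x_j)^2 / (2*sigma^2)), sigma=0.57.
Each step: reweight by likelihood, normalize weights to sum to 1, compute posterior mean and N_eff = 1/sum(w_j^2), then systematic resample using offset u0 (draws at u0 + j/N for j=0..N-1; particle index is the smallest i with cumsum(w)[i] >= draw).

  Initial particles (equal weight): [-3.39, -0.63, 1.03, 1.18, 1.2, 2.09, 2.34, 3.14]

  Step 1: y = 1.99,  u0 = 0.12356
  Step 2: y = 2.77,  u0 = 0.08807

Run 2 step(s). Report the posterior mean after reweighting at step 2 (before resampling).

post_mean = 2.4002

step 1: w=[0.0000, 0.0000, 0.0826, 0.1242, 0.1305, 0.3358, 0.2824, 0.0445]  mean=1.8906  Neff=4.2781  idx=[3, 4, 5, 5, 5, 6, 6, 7]
step 2: w=[0.0053, 0.0059, 0.1282, 0.1282, 0.1282, 0.1964, 0.1964, 0.2115]  mean=2.4002  Neff=5.8404  idx=[2, 3, 4, 5, 5, 6, 7, 7]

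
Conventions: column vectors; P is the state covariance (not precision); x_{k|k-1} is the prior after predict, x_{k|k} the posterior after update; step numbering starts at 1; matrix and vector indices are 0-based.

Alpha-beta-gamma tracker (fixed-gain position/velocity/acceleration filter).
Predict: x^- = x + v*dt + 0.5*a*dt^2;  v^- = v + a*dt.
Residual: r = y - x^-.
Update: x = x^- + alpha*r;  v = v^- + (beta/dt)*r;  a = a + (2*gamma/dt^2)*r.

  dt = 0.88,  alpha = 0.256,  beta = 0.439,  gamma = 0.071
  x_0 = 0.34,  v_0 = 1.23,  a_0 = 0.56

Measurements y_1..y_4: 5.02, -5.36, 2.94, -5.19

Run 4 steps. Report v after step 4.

step 1: x_pred=1.6392  r=3.3808  x^+=2.5047  v^+=3.4093  a^+=1.1799
step 2: x_pred=5.9618  r=-11.3218  x^+=3.0634  v^+=-1.2004  a^+=-0.8961
step 3: x_pred=1.6601  r=1.2799  x^+=1.9878  v^+=-1.3505  a^+=-0.6614
step 4: x_pred=0.5433  r=-5.7333  x^+=-0.9245  v^+=-4.7926  a^+=-1.7127

v_post = -4.7926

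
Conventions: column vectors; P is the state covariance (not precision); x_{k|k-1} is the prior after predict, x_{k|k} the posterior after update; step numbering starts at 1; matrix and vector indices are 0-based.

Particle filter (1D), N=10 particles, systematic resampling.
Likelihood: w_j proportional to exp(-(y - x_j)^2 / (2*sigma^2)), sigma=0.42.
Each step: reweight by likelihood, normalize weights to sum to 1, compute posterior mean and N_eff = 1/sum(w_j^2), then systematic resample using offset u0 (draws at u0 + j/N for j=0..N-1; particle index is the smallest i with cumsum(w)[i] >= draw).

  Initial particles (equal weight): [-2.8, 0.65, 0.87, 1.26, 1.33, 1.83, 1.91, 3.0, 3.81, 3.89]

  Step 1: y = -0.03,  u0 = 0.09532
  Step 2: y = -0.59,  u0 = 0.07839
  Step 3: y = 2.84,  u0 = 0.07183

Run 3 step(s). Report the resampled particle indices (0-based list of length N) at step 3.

resampled_idx = [1, 3, 6, 8, 9, 9, 9, 9, 9, 9]

step 1: w=[0.0000, 0.7011, 0.2617, 0.0233, 0.0137, 0.0001, 0.0001, 0.0000, 0.0000, 0.0000]  mean=0.7314  Neff=1.7834  idx=[1, 1, 1, 1, 1, 1, 1, 2, 2, 4]
step 2: w=[0.1356, 0.1356, 0.1356, 0.1356, 0.1356, 0.1356, 0.1356, 0.0252, 0.0252, 0.0003]  mean=0.6613  Neff=7.6915  idx=[0, 1, 2, 2, 3, 4, 5, 5, 6, 8]
step 3: w=[0.0447, 0.0447, 0.0447, 0.0447, 0.0447, 0.0447, 0.0447, 0.0447, 0.0447, 0.5979]  mean=0.7815  Neff=2.6632  idx=[1, 3, 6, 8, 9, 9, 9, 9, 9, 9]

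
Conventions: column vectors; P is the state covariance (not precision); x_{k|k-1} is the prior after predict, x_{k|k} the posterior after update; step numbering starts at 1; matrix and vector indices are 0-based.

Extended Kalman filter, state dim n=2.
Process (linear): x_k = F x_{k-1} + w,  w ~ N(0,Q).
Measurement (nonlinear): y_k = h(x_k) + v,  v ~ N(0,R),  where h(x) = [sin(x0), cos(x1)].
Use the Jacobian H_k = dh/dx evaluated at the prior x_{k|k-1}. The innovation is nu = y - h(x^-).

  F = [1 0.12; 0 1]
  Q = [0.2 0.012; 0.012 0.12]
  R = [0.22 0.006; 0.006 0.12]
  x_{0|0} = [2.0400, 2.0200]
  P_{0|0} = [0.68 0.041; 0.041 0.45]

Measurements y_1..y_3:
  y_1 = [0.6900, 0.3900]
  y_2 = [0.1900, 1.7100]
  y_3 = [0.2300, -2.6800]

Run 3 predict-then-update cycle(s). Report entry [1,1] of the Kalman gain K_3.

K[1,1] = -0.4690

step 1: x^-=[2.2824, 2.0200]  P^-=[0.8963 0.1070; 0.1070 0.5700]  H_jac=[-0.6530 0.0000; 0.0000 -0.9008]  S=[0.6023 0.0689; 0.0689 0.5825]  K=[-0.9661 -0.0511; -0.0153 -0.8796]  nu=[-0.0673, 0.8242]  x^+=[2.3053, 1.2960]  P^+=[0.3259 0.0132; 0.0132 0.1173]
step 2: x^-=[2.4608, 1.2960]  P^-=[0.5308 0.0393; 0.0393 0.2373]  H_jac=[-0.7771 0.0000; 0.0000 -0.9625]  S=[0.5405 0.0354; 0.0354 0.3398]  K=[-0.7610 -0.0321; -0.0126 -0.6708]  nu=[-0.4394, 1.4386]  x^+=[2.7490, 0.3365]  P^+=[0.2157 0.0087; 0.0087 0.0837]
step 3: x^-=[2.7894, 0.3365]  P^-=[0.4190 0.0308; 0.0308 0.2037]  H_jac=[-0.9386 0.0000; 0.0000 -0.3302]  S=[0.5891 0.0155; 0.0155 0.1422]  K=[-0.6676 0.0015; -0.0367 -0.4690]  nu=[-0.1149, -3.6239]  x^+=[2.8608, 2.0404]  P^+=[0.1565 0.0116; 0.0116 0.1711]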